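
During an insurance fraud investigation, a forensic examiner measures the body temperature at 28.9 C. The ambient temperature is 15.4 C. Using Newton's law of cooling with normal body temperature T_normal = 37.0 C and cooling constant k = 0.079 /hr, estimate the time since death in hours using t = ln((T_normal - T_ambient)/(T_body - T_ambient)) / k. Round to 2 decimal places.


Using Newton's law of cooling:
t = ln((T_normal - T_ambient) / (T_body - T_ambient)) / k
T_normal - T_ambient = 21.6
T_body - T_ambient = 13.5
Ratio = 1.6
ln(ratio) = 0.470004
t = 0.470004 / 0.079 = 5.95 hours

5.95


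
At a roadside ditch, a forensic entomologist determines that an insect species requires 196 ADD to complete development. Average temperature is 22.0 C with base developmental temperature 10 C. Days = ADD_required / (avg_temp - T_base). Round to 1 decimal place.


Insect development time:
Effective temperature = avg_temp - T_base = 22.0 - 10 = 12.0 C
Days = ADD / effective_temp = 196 / 12.0 = 16.3 days

16.3


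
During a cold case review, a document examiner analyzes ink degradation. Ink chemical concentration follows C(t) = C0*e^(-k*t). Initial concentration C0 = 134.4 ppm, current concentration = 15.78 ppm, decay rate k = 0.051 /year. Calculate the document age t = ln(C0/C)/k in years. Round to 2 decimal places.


Document age estimation:
C0/C = 134.4 / 15.78 = 8.51711
ln(C0/C) = 2.142077
t = 2.142077 / 0.051 = 42.00 years

42.00


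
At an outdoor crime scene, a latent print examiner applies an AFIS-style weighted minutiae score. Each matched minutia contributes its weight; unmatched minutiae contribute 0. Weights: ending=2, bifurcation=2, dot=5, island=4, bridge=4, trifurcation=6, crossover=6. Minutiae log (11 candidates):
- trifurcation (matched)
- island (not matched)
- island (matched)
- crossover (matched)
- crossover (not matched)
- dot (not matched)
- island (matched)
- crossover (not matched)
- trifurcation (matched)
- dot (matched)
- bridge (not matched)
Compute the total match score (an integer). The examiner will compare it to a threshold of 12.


Weighted minutiae match score:
  trifurcation: matched, +6 (running total 6)
  island: not matched, +0
  island: matched, +4 (running total 10)
  crossover: matched, +6 (running total 16)
  crossover: not matched, +0
  dot: not matched, +0
  island: matched, +4 (running total 20)
  crossover: not matched, +0
  trifurcation: matched, +6 (running total 26)
  dot: matched, +5 (running total 31)
  bridge: not matched, +0
Total score = 31
Threshold = 12; verdict = identification

31


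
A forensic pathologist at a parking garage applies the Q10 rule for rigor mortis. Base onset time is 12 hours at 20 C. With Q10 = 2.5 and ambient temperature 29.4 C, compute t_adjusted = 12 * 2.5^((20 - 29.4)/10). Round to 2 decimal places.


Rigor mortis time adjustment:
Exponent = (T_ref - T_actual) / 10 = (20 - 29.4) / 10 = -0.94
Q10 factor = 2.5^-0.94 = 0.42261
t_adjusted = 12 * 0.42261 = 5.07 hours

5.07


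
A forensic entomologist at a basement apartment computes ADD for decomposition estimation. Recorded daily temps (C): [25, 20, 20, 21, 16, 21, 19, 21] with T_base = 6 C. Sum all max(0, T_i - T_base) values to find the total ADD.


Computing ADD day by day:
Day 1: max(0, 25 - 6) = 19
Day 2: max(0, 20 - 6) = 14
Day 3: max(0, 20 - 6) = 14
Day 4: max(0, 21 - 6) = 15
Day 5: max(0, 16 - 6) = 10
Day 6: max(0, 21 - 6) = 15
Day 7: max(0, 19 - 6) = 13
Day 8: max(0, 21 - 6) = 15
Total ADD = 115

115


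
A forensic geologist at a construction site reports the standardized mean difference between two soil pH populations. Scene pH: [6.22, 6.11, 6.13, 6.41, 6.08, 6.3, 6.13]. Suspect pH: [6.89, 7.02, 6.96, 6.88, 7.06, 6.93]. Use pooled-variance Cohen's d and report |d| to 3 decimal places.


Pooled-variance Cohen's d for soil pH comparison:
Scene mean = 43.38 / 7 = 6.197143
Suspect mean = 41.74 / 6 = 6.956667
Scene sample variance s_s^2 = 0.014457
Suspect sample variance s_c^2 = 0.005147
Pooled variance = ((n_s-1)*s_s^2 + (n_c-1)*s_c^2) / (n_s + n_c - 2) = 0.010225
Pooled SD = sqrt(0.010225) = 0.101119
Mean difference = -0.759524
|d| = |-0.759524| / 0.101119 = 7.511

7.511


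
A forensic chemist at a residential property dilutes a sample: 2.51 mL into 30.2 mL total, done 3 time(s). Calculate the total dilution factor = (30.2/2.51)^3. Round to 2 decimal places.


Dilution factor calculation:
Single dilution = V_total / V_sample = 30.2 / 2.51 ≈ 12.031873
Number of dilutions = 3
Total DF = (30.2 / 2.51)^3 (full precision, rounded at the end) = 1741.81

1741.81


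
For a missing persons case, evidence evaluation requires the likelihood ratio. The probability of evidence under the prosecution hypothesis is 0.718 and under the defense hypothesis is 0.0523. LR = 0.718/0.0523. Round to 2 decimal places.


Likelihood ratio calculation:
LR = P(E|Hp) / P(E|Hd)
LR = 0.718 / 0.0523
LR = 13.73

13.73


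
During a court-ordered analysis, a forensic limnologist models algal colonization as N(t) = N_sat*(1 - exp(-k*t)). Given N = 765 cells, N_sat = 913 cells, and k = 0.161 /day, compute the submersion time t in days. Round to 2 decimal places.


PMSI from diatom colonization curve:
N / N_sat = 765 / 913 = 0.837897
1 - N/N_sat = 0.162103
ln(1 - N/N_sat) = -1.819523
t = -ln(1 - N/N_sat) / k = -(-1.819523) / 0.161 = 11.30 days

11.30


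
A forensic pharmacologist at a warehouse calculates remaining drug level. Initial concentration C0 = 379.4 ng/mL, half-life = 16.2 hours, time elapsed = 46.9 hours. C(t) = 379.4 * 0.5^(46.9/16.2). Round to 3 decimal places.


Drug concentration decay:
Number of half-lives = t / t_half = 46.9 / 16.2 = 2.895062
Decay factor = 0.5^2.895062 = 0.13443102
C(t) = 379.4 * 0.13443102 = 51.003 ng/mL

51.003


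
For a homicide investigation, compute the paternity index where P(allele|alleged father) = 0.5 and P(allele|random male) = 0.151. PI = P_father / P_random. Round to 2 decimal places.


Paternity Index calculation:
PI = P(allele|father) / P(allele|random)
PI = 0.5 / 0.151
PI = 3.31

3.31


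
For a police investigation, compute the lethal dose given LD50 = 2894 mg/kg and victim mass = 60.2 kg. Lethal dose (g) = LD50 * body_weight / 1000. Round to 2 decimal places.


Lethal dose calculation:
Lethal dose = LD50 * body_weight / 1000
= 2894 * 60.2 / 1000
= 174218.8 / 1000
= 174.22 g

174.22


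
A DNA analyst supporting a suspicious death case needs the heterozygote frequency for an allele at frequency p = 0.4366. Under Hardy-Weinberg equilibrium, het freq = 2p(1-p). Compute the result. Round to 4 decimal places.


Hardy-Weinberg heterozygote frequency:
q = 1 - p = 1 - 0.4366 = 0.5634
2pq = 2 * 0.4366 * 0.5634 = 0.4920

0.4920


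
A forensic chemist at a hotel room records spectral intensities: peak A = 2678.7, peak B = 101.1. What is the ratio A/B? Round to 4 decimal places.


Spectral peak ratio:
Peak A = 2678.7 counts
Peak B = 101.1 counts
Ratio = 2678.7 / 101.1 = 26.4955

26.4955


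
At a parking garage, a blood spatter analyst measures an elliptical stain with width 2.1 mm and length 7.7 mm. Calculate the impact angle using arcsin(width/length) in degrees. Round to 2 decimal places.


Blood spatter impact angle calculation:
width / length = 2.1 / 7.7 = 0.272727
angle = arcsin(0.272727)
angle = 15.83 degrees

15.83


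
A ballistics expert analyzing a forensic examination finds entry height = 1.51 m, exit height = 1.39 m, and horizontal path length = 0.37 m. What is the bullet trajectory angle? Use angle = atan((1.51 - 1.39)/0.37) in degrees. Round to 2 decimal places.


Bullet trajectory angle:
Height difference = 1.51 - 1.39 = 0.12 m
angle = atan(0.12 / 0.37)
angle = atan(0.324324)
angle = 17.97 degrees

17.97


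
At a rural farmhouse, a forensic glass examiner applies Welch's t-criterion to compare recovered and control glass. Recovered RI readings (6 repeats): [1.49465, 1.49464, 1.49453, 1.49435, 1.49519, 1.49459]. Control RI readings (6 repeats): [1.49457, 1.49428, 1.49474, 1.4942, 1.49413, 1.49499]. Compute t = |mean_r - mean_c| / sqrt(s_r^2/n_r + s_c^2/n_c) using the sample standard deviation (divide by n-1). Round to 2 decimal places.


Welch's t-criterion for glass RI comparison:
Recovered mean = sum / n_r = 8.96795 / 6 = 1.4946583
Control mean = sum / n_c = 8.96691 / 6 = 1.494485
Recovered sample variance s_r^2 = 7.98567e-08
Control sample variance s_c^2 = 1.1531e-07
Welch SE (unpooled) = sqrt(s_r^2/n_r + s_c^2/n_c) = sqrt(1.33094e-08 + 1.92183e-08) = sqrt(3.25277e-08) = 0.000180354
|mean_r - mean_c| = 0.000173333
t = 0.000173333 / 0.000180354 = 0.96

0.96


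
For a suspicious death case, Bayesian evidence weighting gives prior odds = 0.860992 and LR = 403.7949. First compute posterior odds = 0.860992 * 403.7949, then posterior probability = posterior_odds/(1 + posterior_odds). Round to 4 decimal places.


Bayesian evidence evaluation:
Posterior odds = prior_odds * LR = 0.860992 * 403.7949 = 347.6642
Posterior probability = posterior_odds / (1 + posterior_odds)
= 347.6642 / (1 + 347.6642)
= 347.6642 / 348.6642
= 0.9971

0.9971


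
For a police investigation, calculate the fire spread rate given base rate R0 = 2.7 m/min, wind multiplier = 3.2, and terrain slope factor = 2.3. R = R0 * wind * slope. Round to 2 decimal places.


Fire spread rate calculation:
R = R0 * wind_factor * slope_factor
= 2.7 * 3.2 * 2.3
= 8.64 * 2.3
= 19.87 m/min

19.87


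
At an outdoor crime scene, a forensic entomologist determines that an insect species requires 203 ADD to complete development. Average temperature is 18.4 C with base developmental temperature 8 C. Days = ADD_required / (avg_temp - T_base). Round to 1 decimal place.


Insect development time:
Effective temperature = avg_temp - T_base = 18.4 - 8 = 10.4 C
Days = ADD / effective_temp = 203 / 10.4 = 19.5 days

19.5


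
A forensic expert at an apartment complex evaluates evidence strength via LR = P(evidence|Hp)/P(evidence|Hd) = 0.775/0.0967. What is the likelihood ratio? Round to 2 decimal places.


Likelihood ratio calculation:
LR = P(E|Hp) / P(E|Hd)
LR = 0.775 / 0.0967
LR = 8.01

8.01


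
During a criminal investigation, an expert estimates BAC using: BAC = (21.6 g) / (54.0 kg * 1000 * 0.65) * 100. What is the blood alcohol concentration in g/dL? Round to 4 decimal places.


Applying the Widmark formula:
BAC = (dose_g / (body_wt * 1000 * r)) * 100
Denominator = 54.0 * 1000 * 0.65 = 35100
BAC = (21.6 / 35100) * 100
BAC = 0.0615 g/dL

0.0615


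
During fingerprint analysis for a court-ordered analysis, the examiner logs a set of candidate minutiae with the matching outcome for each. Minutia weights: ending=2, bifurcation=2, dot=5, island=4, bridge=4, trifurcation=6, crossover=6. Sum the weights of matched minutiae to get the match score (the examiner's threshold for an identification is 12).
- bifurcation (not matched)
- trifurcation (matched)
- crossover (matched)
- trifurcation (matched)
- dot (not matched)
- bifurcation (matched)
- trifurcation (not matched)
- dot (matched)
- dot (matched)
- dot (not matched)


Weighted minutiae match score:
  bifurcation: not matched, +0
  trifurcation: matched, +6 (running total 6)
  crossover: matched, +6 (running total 12)
  trifurcation: matched, +6 (running total 18)
  dot: not matched, +0
  bifurcation: matched, +2 (running total 20)
  trifurcation: not matched, +0
  dot: matched, +5 (running total 25)
  dot: matched, +5 (running total 30)
  dot: not matched, +0
Total score = 30
Threshold = 12; verdict = identification

30


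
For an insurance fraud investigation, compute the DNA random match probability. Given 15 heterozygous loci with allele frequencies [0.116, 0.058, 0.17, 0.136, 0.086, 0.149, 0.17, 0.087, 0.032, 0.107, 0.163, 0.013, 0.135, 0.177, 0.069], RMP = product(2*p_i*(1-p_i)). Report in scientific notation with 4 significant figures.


Computing RMP for 15 loci:
Locus 1: 2 * 0.116 * 0.884 = 0.205088
Locus 2: 2 * 0.058 * 0.942 = 0.109272
Locus 3: 2 * 0.17 * 0.83 = 0.2822
Locus 4: 2 * 0.136 * 0.864 = 0.235008
Locus 5: 2 * 0.086 * 0.914 = 0.157208
Locus 6: 2 * 0.149 * 0.851 = 0.253598
Locus 7: 2 * 0.17 * 0.83 = 0.2822
Locus 8: 2 * 0.087 * 0.913 = 0.158862
Locus 9: 2 * 0.032 * 0.968 = 0.061952
Locus 10: 2 * 0.107 * 0.893 = 0.191102
Locus 11: 2 * 0.163 * 0.837 = 0.272862
Locus 12: 2 * 0.013 * 0.987 = 0.025662
Locus 13: 2 * 0.135 * 0.865 = 0.23355
Locus 14: 2 * 0.177 * 0.823 = 0.291342
Locus 15: 2 * 0.069 * 0.931 = 0.128478
RMP = 1.925e-12

1.925e-12


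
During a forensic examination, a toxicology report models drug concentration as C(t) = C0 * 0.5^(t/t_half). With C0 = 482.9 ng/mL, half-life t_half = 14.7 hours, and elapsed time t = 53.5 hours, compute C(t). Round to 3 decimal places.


Drug concentration decay:
Number of half-lives = t / t_half = 53.5 / 14.7 = 3.639456
Decay factor = 0.5^3.639456 = 0.08024437
C(t) = 482.9 * 0.08024437 = 38.750 ng/mL

38.750


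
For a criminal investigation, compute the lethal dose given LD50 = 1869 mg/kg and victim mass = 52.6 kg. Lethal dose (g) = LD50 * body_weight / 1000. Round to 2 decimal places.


Lethal dose calculation:
Lethal dose = LD50 * body_weight / 1000
= 1869 * 52.6 / 1000
= 98309.4 / 1000
= 98.31 g

98.31


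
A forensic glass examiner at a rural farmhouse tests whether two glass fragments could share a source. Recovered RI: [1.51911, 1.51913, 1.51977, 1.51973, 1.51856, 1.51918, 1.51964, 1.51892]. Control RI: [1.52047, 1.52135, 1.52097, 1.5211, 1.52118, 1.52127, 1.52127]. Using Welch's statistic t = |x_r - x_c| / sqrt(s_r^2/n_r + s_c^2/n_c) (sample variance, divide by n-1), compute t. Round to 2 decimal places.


Welch's t-criterion for glass RI comparison:
Recovered mean = sum / n_r = 12.15404 / 8 = 1.519255
Control mean = sum / n_c = 10.64761 / 7 = 1.5210871
Recovered sample variance s_r^2 = 1.82371e-07
Control sample variance s_c^2 = 8.98905e-08
Welch SE (unpooled) = sqrt(s_r^2/n_r + s_c^2/n_c) = sqrt(2.27964e-08 + 1.28415e-08) = sqrt(3.56379e-08) = 0.00018878
|mean_r - mean_c| = 0.00183214
t = 0.00183214 / 0.00018878 = 9.71

9.71


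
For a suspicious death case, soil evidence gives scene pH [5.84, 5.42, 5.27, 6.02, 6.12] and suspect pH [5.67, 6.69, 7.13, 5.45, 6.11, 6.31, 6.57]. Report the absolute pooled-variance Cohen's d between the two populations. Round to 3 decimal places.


Pooled-variance Cohen's d for soil pH comparison:
Scene mean = 28.67 / 5 = 5.734
Suspect mean = 43.93 / 7 = 6.275714
Scene sample variance s_s^2 = 0.13898
Suspect sample variance s_c^2 = 0.344229
Pooled variance = ((n_s-1)*s_s^2 + (n_c-1)*s_c^2) / (n_s + n_c - 2) = 0.262129
Pooled SD = sqrt(0.262129) = 0.511985
Mean difference = -0.541714
|d| = |-0.541714| / 0.511985 = 1.058

1.058


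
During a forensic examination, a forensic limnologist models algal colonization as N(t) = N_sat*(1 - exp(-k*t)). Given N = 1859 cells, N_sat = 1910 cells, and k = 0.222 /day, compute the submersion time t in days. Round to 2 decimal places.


PMSI from diatom colonization curve:
N / N_sat = 1859 / 1910 = 0.973298
1 - N/N_sat = 0.026702
ln(1 - N/N_sat) = -3.623017
t = -ln(1 - N/N_sat) / k = -(-3.623017) / 0.222 = 16.32 days

16.32


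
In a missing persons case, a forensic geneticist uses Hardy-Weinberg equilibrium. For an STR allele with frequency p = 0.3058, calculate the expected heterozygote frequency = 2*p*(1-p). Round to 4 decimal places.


Hardy-Weinberg heterozygote frequency:
q = 1 - p = 1 - 0.3058 = 0.6942
2pq = 2 * 0.3058 * 0.6942 = 0.4246

0.4246


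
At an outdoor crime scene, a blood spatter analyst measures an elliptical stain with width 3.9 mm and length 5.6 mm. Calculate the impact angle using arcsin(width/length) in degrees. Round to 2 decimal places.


Blood spatter impact angle calculation:
width / length = 3.9 / 5.6 = 0.696429
angle = arcsin(0.696429)
angle = 44.14 degrees

44.14


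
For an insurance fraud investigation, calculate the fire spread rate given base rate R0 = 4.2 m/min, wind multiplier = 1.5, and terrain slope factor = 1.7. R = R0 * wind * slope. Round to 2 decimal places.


Fire spread rate calculation:
R = R0 * wind_factor * slope_factor
= 4.2 * 1.5 * 1.7
= 6.3 * 1.7
= 10.71 m/min

10.71


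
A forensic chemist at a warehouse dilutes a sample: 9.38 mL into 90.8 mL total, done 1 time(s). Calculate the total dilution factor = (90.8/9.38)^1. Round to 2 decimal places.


Dilution factor calculation:
Single dilution = V_total / V_sample = 90.8 / 9.38 ≈ 9.680171
Number of dilutions = 1
Total DF = (90.8 / 9.38)^1 (full precision, rounded at the end) = 9.68

9.68


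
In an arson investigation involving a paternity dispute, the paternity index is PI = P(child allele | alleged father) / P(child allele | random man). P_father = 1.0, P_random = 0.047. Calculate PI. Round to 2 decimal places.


Paternity Index calculation:
PI = P(allele|father) / P(allele|random)
PI = 1.0 / 0.047
PI = 21.28

21.28


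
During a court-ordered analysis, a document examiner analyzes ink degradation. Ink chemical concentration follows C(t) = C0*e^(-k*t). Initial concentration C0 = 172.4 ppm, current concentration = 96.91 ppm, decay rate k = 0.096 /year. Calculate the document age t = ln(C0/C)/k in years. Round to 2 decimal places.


Document age estimation:
C0/C = 172.4 / 96.91 = 1.77897
ln(C0/C) = 0.576035
t = 0.576035 / 0.096 = 6.00 years

6.00


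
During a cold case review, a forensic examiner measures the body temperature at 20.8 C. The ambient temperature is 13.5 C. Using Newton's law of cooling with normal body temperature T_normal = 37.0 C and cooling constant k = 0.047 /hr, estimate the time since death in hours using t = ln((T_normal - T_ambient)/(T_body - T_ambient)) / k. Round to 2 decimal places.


Using Newton's law of cooling:
t = ln((T_normal - T_ambient) / (T_body - T_ambient)) / k
T_normal - T_ambient = 23.5
T_body - T_ambient = 7.3
Ratio = 3.219178
ln(ratio) = 1.169126
t = 1.169126 / 0.047 = 24.88 hours

24.88


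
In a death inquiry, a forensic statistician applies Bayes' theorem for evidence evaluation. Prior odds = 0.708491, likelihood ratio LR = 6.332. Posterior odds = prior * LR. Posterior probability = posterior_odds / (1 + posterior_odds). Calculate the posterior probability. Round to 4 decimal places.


Bayesian evidence evaluation:
Posterior odds = prior_odds * LR = 0.708491 * 6.332 = 4.486165
Posterior probability = posterior_odds / (1 + posterior_odds)
= 4.486165 / (1 + 4.486165)
= 4.486165 / 5.486165
= 0.8177

0.8177


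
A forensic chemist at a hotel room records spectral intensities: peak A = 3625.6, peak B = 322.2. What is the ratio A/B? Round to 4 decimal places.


Spectral peak ratio:
Peak A = 3625.6 counts
Peak B = 322.2 counts
Ratio = 3625.6 / 322.2 = 11.2526

11.2526


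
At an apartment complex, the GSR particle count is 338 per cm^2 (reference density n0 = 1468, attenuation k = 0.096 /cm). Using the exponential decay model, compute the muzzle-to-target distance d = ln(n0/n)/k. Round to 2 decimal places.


GSR distance calculation:
n0/n = 1468 / 338 = 4.343195
ln(n0/n) = 1.46861
d = 1.46861 / 0.096 = 15.30 cm

15.30


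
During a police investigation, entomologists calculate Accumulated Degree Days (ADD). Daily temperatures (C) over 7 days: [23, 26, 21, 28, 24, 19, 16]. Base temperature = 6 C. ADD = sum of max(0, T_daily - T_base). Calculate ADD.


Computing ADD day by day:
Day 1: max(0, 23 - 6) = 17
Day 2: max(0, 26 - 6) = 20
Day 3: max(0, 21 - 6) = 15
Day 4: max(0, 28 - 6) = 22
Day 5: max(0, 24 - 6) = 18
Day 6: max(0, 19 - 6) = 13
Day 7: max(0, 16 - 6) = 10
Total ADD = 115

115


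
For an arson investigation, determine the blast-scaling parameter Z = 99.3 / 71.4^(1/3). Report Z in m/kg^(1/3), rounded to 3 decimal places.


Scaled distance calculation:
W^(1/3) = 71.4^(1/3) = 4.148579
Z = R / W^(1/3) = 99.3 / 4.148579
Z = 23.936 m/kg^(1/3)

23.936


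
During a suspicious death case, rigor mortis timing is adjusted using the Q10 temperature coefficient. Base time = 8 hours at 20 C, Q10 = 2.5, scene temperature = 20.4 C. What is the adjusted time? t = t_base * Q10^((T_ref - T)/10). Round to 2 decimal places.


Rigor mortis time adjustment:
Exponent = (T_ref - T_actual) / 10 = (20 - 20.4) / 10 = -0.04
Q10 factor = 2.5^-0.04 = 0.96401
t_adjusted = 8 * 0.96401 = 7.71 hours

7.71


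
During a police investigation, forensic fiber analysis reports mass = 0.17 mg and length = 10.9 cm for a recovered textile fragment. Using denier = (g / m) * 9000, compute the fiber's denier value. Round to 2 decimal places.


Denier calculation:
Mass in grams = 0.17 mg / 1000 = 0.00017 g
Length in meters = 10.9 cm / 100 = 0.109 m
Linear density = mass / length = 0.00017 / 0.109 = 0.00155963 g/m
Denier = (g/m) * 9000 = 0.00155963 * 9000 = 14.04

14.04


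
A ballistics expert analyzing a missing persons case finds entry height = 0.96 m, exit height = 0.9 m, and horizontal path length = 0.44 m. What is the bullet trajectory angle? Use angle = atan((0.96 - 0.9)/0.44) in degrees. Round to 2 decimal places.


Bullet trajectory angle:
Height difference = 0.96 - 0.9 = 0.06 m
angle = atan(0.06 / 0.44)
angle = atan(0.136364)
angle = 7.77 degrees

7.77


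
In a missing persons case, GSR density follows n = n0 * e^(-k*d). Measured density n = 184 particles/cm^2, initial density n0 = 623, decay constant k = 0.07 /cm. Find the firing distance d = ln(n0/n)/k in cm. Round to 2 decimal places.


GSR distance calculation:
n0/n = 623 / 184 = 3.38587
ln(n0/n) = 1.219611
d = 1.219611 / 0.07 = 17.42 cm

17.42


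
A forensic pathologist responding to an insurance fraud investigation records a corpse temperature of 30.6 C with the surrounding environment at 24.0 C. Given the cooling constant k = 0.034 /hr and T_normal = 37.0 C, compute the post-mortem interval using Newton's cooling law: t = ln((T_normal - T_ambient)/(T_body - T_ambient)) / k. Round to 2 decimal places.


Using Newton's law of cooling:
t = ln((T_normal - T_ambient) / (T_body - T_ambient)) / k
T_normal - T_ambient = 13.0
T_body - T_ambient = 6.6
Ratio = 1.969697
ln(ratio) = 0.67788
t = 0.67788 / 0.034 = 19.94 hours

19.94


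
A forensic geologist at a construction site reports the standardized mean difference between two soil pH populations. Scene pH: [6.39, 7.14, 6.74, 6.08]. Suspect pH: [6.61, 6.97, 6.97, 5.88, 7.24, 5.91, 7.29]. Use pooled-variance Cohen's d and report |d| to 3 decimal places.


Pooled-variance Cohen's d for soil pH comparison:
Scene mean = 26.35 / 4 = 6.5875
Suspect mean = 46.87 / 7 = 6.695714
Scene sample variance s_s^2 = 0.208358
Suspect sample variance s_c^2 = 0.348329
Pooled variance = ((n_s-1)*s_s^2 + (n_c-1)*s_c^2) / (n_s + n_c - 2) = 0.301672
Pooled SD = sqrt(0.301672) = 0.549247
Mean difference = -0.108214
|d| = |-0.108214| / 0.549247 = 0.197

0.197


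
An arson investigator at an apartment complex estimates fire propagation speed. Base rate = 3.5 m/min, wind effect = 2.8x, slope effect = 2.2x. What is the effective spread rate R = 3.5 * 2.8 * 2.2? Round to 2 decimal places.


Fire spread rate calculation:
R = R0 * wind_factor * slope_factor
= 3.5 * 2.8 * 2.2
= 9.8 * 2.2
= 21.56 m/min

21.56


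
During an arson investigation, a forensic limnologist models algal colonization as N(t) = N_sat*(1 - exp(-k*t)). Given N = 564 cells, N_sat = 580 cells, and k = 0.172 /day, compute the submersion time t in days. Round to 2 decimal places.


PMSI from diatom colonization curve:
N / N_sat = 564 / 580 = 0.972414
1 - N/N_sat = 0.027586
ln(1 - N/N_sat) = -3.590447
t = -ln(1 - N/N_sat) / k = -(-3.590447) / 0.172 = 20.87 days

20.87


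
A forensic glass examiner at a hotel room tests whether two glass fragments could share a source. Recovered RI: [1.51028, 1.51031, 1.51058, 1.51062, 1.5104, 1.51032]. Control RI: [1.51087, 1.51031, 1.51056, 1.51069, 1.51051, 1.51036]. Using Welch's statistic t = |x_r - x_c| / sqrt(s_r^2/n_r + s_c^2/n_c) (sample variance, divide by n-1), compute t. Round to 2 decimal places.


Welch's t-criterion for glass RI comparison:
Recovered mean = sum / n_r = 9.06251 / 6 = 1.5104183
Control mean = sum / n_c = 9.0633 / 6 = 1.51055
Recovered sample variance s_r^2 = 2.15367e-08
Control sample variance s_c^2 = 4.348e-08
Welch SE (unpooled) = sqrt(s_r^2/n_r + s_c^2/n_c) = sqrt(3.58944e-09 + 7.24667e-09) = sqrt(1.08361e-08) = 0.000104097
|mean_r - mean_c| = 0.000131667
t = 0.000131667 / 0.000104097 = 1.26

1.26


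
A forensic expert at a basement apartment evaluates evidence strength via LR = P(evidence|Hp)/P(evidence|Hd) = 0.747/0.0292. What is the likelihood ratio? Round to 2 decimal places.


Likelihood ratio calculation:
LR = P(E|Hp) / P(E|Hd)
LR = 0.747 / 0.0292
LR = 25.58

25.58


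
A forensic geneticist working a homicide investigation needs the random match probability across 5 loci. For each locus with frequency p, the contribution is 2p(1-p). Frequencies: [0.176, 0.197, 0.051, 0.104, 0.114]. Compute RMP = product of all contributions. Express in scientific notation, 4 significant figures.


Computing RMP for 5 loci:
Locus 1: 2 * 0.176 * 0.824 = 0.290048
Locus 2: 2 * 0.197 * 0.803 = 0.316382
Locus 3: 2 * 0.051 * 0.949 = 0.096798
Locus 4: 2 * 0.104 * 0.896 = 0.186368
Locus 5: 2 * 0.114 * 0.886 = 0.202008
RMP = 3.344e-04

3.344e-04


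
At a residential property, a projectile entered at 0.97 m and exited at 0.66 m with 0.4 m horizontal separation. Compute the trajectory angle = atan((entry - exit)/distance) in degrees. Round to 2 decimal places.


Bullet trajectory angle:
Height difference = 0.97 - 0.66 = 0.31 m
angle = atan(0.31 / 0.4)
angle = atan(0.775)
angle = 37.78 degrees

37.78


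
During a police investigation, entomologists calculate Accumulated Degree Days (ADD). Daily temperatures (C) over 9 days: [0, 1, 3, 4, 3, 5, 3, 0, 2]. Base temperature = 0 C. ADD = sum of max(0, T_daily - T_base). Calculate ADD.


Computing ADD day by day:
Day 1: max(0, 0 - 0) = 0
Day 2: max(0, 1 - 0) = 1
Day 3: max(0, 3 - 0) = 3
Day 4: max(0, 4 - 0) = 4
Day 5: max(0, 3 - 0) = 3
Day 6: max(0, 5 - 0) = 5
Day 7: max(0, 3 - 0) = 3
Day 8: max(0, 0 - 0) = 0
Day 9: max(0, 2 - 0) = 2
Total ADD = 21

21


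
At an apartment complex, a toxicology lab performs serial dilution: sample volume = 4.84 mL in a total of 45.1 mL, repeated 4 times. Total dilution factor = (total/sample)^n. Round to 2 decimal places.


Dilution factor calculation:
Single dilution = V_total / V_sample = 45.1 / 4.84 ≈ 9.318182
Number of dilutions = 4
Total DF = (45.1 / 4.84)^4 (full precision, rounded at the end) = 7539.19

7539.19


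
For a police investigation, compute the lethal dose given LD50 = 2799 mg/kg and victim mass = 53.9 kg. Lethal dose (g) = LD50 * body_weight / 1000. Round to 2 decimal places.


Lethal dose calculation:
Lethal dose = LD50 * body_weight / 1000
= 2799 * 53.9 / 1000
= 150866.1 / 1000
= 150.87 g

150.87


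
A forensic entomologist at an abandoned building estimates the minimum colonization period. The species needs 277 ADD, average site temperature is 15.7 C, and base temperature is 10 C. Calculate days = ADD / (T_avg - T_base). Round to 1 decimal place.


Insect development time:
Effective temperature = avg_temp - T_base = 15.7 - 10 = 5.7 C
Days = ADD / effective_temp = 277 / 5.7 = 48.6 days

48.6


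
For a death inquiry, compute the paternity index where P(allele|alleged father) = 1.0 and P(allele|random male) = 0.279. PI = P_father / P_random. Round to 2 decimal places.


Paternity Index calculation:
PI = P(allele|father) / P(allele|random)
PI = 1.0 / 0.279
PI = 3.58

3.58


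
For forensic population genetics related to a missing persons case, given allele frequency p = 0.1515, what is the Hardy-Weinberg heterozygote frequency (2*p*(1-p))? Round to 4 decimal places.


Hardy-Weinberg heterozygote frequency:
q = 1 - p = 1 - 0.1515 = 0.8485
2pq = 2 * 0.1515 * 0.8485 = 0.2571

0.2571


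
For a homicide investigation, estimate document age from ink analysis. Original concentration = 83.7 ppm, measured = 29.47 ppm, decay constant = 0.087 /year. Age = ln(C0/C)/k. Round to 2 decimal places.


Document age estimation:
C0/C = 83.7 / 29.47 = 2.840176
ln(C0/C) = 1.043866
t = 1.043866 / 0.087 = 12.00 years

12.00


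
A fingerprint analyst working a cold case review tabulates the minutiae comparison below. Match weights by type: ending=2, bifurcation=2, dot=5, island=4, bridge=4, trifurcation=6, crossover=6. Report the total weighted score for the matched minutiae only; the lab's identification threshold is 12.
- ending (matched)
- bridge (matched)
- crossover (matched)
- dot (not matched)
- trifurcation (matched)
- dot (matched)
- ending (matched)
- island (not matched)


Weighted minutiae match score:
  ending: matched, +2 (running total 2)
  bridge: matched, +4 (running total 6)
  crossover: matched, +6 (running total 12)
  dot: not matched, +0
  trifurcation: matched, +6 (running total 18)
  dot: matched, +5 (running total 23)
  ending: matched, +2 (running total 25)
  island: not matched, +0
Total score = 25
Threshold = 12; verdict = identification

25


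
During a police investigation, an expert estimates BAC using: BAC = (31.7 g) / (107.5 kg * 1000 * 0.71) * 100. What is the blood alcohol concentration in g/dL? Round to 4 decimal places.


Applying the Widmark formula:
BAC = (dose_g / (body_wt * 1000 * r)) * 100
Denominator = 107.5 * 1000 * 0.71 = 76325
BAC = (31.7 / 76325) * 100
BAC = 0.0415 g/dL

0.0415


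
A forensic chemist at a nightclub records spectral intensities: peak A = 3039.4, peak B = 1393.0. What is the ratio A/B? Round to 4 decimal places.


Spectral peak ratio:
Peak A = 3039.4 counts
Peak B = 1393.0 counts
Ratio = 3039.4 / 1393.0 = 2.1819

2.1819


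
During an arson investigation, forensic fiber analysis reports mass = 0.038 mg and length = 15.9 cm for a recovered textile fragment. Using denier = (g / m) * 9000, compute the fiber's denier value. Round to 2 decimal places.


Denier calculation:
Mass in grams = 0.038 mg / 1000 = 0.000038 g
Length in meters = 15.9 cm / 100 = 0.159 m
Linear density = mass / length = 0.000038 / 0.159 = 0.00023899 g/m
Denier = (g/m) * 9000 = 0.00023899 * 9000 = 2.15

2.15


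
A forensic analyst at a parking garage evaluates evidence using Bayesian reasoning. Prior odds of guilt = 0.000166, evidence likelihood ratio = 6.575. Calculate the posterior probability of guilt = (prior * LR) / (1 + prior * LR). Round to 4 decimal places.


Bayesian evidence evaluation:
Posterior odds = prior_odds * LR = 0.000166 * 6.575 = 0.00109145
Posterior probability = posterior_odds / (1 + posterior_odds)
= 0.00109145 / (1 + 0.00109145)
= 0.00109145 / 1.00109145
= 0.0011

0.0011


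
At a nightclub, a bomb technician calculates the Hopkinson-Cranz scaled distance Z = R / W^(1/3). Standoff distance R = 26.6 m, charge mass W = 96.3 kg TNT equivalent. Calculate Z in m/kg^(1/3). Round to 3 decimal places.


Scaled distance calculation:
W^(1/3) = 96.3^(1/3) = 4.583622
Z = R / W^(1/3) = 26.6 / 4.583622
Z = 5.803 m/kg^(1/3)

5.803


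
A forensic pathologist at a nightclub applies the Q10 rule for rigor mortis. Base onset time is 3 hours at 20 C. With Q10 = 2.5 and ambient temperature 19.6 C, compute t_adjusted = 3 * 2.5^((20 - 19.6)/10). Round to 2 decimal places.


Rigor mortis time adjustment:
Exponent = (T_ref - T_actual) / 10 = (20 - 19.6) / 10 = 0.04
Q10 factor = 2.5^0.04 = 1.03733
t_adjusted = 3 * 1.03733 = 3.11 hours

3.11


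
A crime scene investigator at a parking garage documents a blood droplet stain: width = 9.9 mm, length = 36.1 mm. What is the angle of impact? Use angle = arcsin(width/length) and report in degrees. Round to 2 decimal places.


Blood spatter impact angle calculation:
width / length = 9.9 / 36.1 = 0.274238
angle = arcsin(0.274238)
angle = 15.92 degrees

15.92


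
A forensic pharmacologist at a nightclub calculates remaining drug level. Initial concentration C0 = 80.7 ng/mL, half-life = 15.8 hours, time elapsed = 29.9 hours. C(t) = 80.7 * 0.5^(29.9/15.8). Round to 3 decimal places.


Drug concentration decay:
Number of half-lives = t / t_half = 29.9 / 15.8 = 1.892405
Decay factor = 0.5^1.892405 = 0.26935766
C(t) = 80.7 * 0.26935766 = 21.737 ng/mL

21.737


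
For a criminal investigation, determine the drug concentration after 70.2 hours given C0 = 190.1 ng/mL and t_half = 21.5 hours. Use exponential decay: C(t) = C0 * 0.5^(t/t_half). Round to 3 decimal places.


Drug concentration decay:
Number of half-lives = t / t_half = 70.2 / 21.5 = 3.265116
Decay factor = 0.5^3.265116 = 0.10401648
C(t) = 190.1 * 0.10401648 = 19.774 ng/mL

19.774


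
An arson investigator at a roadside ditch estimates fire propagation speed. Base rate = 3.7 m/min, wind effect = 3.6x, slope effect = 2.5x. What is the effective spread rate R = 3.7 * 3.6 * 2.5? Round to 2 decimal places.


Fire spread rate calculation:
R = R0 * wind_factor * slope_factor
= 3.7 * 3.6 * 2.5
= 13.32 * 2.5
= 33.30 m/min

33.30


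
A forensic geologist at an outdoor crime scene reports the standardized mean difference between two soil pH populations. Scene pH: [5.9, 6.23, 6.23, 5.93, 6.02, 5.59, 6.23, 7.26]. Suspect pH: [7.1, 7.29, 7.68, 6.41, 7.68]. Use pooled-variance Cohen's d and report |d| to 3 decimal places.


Pooled-variance Cohen's d for soil pH comparison:
Scene mean = 49.39 / 8 = 6.17375
Suspect mean = 36.16 / 5 = 7.232
Scene sample variance s_s^2 = 0.24117
Suspect sample variance s_c^2 = 0.27447
Pooled variance = ((n_s-1)*s_s^2 + (n_c-1)*s_c^2) / (n_s + n_c - 2) = 0.253279
Pooled SD = sqrt(0.253279) = 0.503268
Mean difference = -1.05825
|d| = |-1.05825| / 0.503268 = 2.103

2.103


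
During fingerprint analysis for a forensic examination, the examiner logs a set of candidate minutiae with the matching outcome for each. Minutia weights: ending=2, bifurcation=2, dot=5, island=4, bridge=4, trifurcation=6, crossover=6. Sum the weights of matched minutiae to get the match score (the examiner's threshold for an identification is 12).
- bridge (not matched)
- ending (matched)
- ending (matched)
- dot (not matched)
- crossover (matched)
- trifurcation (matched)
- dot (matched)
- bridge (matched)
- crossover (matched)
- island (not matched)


Weighted minutiae match score:
  bridge: not matched, +0
  ending: matched, +2 (running total 2)
  ending: matched, +2 (running total 4)
  dot: not matched, +0
  crossover: matched, +6 (running total 10)
  trifurcation: matched, +6 (running total 16)
  dot: matched, +5 (running total 21)
  bridge: matched, +4 (running total 25)
  crossover: matched, +6 (running total 31)
  island: not matched, +0
Total score = 31
Threshold = 12; verdict = identification

31


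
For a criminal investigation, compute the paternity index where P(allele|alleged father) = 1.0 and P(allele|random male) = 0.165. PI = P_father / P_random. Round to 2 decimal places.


Paternity Index calculation:
PI = P(allele|father) / P(allele|random)
PI = 1.0 / 0.165
PI = 6.06

6.06


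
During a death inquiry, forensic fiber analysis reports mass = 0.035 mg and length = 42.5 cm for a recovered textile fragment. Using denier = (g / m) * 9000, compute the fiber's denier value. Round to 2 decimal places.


Denier calculation:
Mass in grams = 0.035 mg / 1000 = 0.000035 g
Length in meters = 42.5 cm / 100 = 0.425 m
Linear density = mass / length = 0.000035 / 0.425 = 0.00008235 g/m
Denier = (g/m) * 9000 = 0.00008235 * 9000 = 0.74

0.74


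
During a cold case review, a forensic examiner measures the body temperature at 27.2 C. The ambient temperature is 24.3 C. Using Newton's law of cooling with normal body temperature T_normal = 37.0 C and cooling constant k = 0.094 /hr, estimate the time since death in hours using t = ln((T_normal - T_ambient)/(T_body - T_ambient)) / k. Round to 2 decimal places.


Using Newton's law of cooling:
t = ln((T_normal - T_ambient) / (T_body - T_ambient)) / k
T_normal - T_ambient = 12.7
T_body - T_ambient = 2.9
Ratio = 4.37931
ln(ratio) = 1.476891
t = 1.476891 / 0.094 = 15.71 hours

15.71


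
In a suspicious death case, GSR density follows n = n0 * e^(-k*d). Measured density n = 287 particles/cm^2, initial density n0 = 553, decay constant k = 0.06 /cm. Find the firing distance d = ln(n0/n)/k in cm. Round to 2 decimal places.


GSR distance calculation:
n0/n = 553 / 287 = 1.926829
ln(n0/n) = 0.655876
d = 0.655876 / 0.06 = 10.93 cm

10.93


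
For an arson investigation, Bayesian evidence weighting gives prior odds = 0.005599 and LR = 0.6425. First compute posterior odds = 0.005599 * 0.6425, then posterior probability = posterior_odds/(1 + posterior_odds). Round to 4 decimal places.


Bayesian evidence evaluation:
Posterior odds = prior_odds * LR = 0.005599 * 0.6425 = 0.003597357
Posterior probability = posterior_odds / (1 + posterior_odds)
= 0.003597357 / (1 + 0.003597357)
= 0.003597357 / 1.003597357
= 0.0036

0.0036


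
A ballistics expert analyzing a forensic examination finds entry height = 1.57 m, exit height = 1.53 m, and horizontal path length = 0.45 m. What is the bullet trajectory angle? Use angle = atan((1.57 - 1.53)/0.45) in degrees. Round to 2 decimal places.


Bullet trajectory angle:
Height difference = 1.57 - 1.53 = 0.04 m
angle = atan(0.04 / 0.45)
angle = atan(0.088889)
angle = 5.08 degrees

5.08


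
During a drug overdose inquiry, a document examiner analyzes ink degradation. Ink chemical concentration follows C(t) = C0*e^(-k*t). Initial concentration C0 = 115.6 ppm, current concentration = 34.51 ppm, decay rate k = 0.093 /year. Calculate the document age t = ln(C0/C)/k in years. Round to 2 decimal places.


Document age estimation:
C0/C = 115.6 / 34.51 = 3.349754
ln(C0/C) = 1.208887
t = 1.208887 / 0.093 = 13.00 years

13.00


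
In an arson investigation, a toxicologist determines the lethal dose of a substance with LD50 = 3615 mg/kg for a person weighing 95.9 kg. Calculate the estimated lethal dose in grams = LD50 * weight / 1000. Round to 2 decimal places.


Lethal dose calculation:
Lethal dose = LD50 * body_weight / 1000
= 3615 * 95.9 / 1000
= 346678.5 / 1000
= 346.68 g

346.68


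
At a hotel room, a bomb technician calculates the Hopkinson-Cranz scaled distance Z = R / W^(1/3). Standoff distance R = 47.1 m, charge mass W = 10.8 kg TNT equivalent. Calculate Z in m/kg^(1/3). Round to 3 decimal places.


Scaled distance calculation:
W^(1/3) = 10.8^(1/3) = 2.210419
Z = R / W^(1/3) = 47.1 / 2.210419
Z = 21.308 m/kg^(1/3)

21.308


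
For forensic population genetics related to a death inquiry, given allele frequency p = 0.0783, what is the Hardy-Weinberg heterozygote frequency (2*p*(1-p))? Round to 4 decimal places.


Hardy-Weinberg heterozygote frequency:
q = 1 - p = 1 - 0.0783 = 0.9217
2pq = 2 * 0.0783 * 0.9217 = 0.1443

0.1443


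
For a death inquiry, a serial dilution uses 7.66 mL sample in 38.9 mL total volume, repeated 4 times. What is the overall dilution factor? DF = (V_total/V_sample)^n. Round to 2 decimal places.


Dilution factor calculation:
Single dilution = V_total / V_sample = 38.9 / 7.66 ≈ 5.078329
Number of dilutions = 4
Total DF = (38.9 / 7.66)^4 (full precision, rounded at the end) = 665.09

665.09


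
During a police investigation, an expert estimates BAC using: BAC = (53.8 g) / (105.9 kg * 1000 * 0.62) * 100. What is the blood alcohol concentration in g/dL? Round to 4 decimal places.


Applying the Widmark formula:
BAC = (dose_g / (body_wt * 1000 * r)) * 100
Denominator = 105.9 * 1000 * 0.62 = 65658
BAC = (53.8 / 65658) * 100
BAC = 0.0819 g/dL

0.0819


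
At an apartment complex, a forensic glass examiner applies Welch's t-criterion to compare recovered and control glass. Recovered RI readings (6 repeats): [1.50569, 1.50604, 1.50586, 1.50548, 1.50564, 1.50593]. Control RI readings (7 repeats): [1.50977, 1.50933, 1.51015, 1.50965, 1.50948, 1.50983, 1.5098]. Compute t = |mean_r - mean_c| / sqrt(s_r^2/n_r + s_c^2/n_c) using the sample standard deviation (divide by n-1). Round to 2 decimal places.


Welch's t-criterion for glass RI comparison:
Recovered mean = sum / n_r = 9.03464 / 6 = 1.5057733
Control mean = sum / n_c = 10.56801 / 7 = 1.5097157
Recovered sample variance s_r^2 = 4.27867e-08
Control sample variance s_c^2 = 7.00619e-08
Welch SE (unpooled) = sqrt(s_r^2/n_r + s_c^2/n_c) = sqrt(7.13111e-09 + 1.00088e-08) = sqrt(1.71399e-08) = 0.000130919
|mean_r - mean_c| = 0.00394238
t = 0.00394238 / 0.000130919 = 30.11

30.11
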